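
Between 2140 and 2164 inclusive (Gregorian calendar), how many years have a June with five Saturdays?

June has 30 days; it has five Saturdays when Saturday falls among the first (month-length − 28) days — i.e. when June 1 is one of Saturday/Friday.
June 1 by year: 2140:Wed 2141:Thu 2142:Fri✓ 2143:Sat✓ 2144:Mon 2145:Tue 2146:Wed 2147:Thu 2148:Sat✓ 2149:Sun 2150:Mon 2151:Tue 2152:Thu 2153:Fri✓ 2154:Sat✓ 2155:Sun 2156:Tue 2157:Wed 2158:Thu 2159:Fri✓ 2160:Sun 2161:Mon 2162:Tue 2163:Wed 2164:Fri✓
Years with five Saturdays: 2142, 2143, 2148, 2153, 2154, 2159, 2164 → 7.

7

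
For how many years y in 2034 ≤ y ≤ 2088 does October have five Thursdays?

24

October has 31 days; it has five Thursdays when Thursday falls among the first (month-length − 28) days — i.e. when October 1 is one of Thursday/Wednesday/Tuesday.
October 1 by year: 2034:Sun 2035:Mon 2036:Wed✓ 2037:Thu✓ 2038:Fri 2039:Sat 2040:Mon 2041:Tue✓ 2042:Wed✓ 2043:Thu✓ 2044:Sat 2045:Sun 2046:Mon 2047:Tue✓ 2048:Thu✓ …(25 more)… 2074:Mon 2075:Tue✓ 2076:Thu✓ 2077:Fri 2078:Sat 2079:Sun 2080:Tue✓ 2081:Wed✓ 2082:Thu✓ 2083:Fri 2084:Sun 2085:Mon 2086:Tue✓ 2087:Wed✓ 2088:Fri
Years with five Thursdays: 2036, 2037, 2041, 2042, 2043, 2047, 2048, 2052, 2053, 2054, 2058, 2059, 2064, 2065, 2069, 2070, 2071, 2075, 2076, 2080, 2081, 2082, 2086, 2087 → 24.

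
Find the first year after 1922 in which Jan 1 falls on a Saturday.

1927

Jan 1 advances by 2 weekdays after a leap year and by 1 after a common year.
1922: Jan 1 is Sunday.
1923: Monday
1924: Tuesday (leap)
1925: Thursday
1926: Friday
1927: Saturday
1927 begins on a Saturday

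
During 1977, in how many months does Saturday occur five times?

5

A month of length L has five Saturdays iff its first Saturday is on day ≤ L−28 (so day 1–3 in a 31-day month, 1–2 in a 30-day month, day 1 in a leap February).
Checking each month of 1977: Jan starts Sat (31d) ✓; Feb starts Tue (28d); Mar starts Tue (31d); Apr starts Fri (30d) ✓; May starts Sun (31d); Jun starts Wed (30d); Jul starts Fri (31d) ✓; Aug starts Mon (31d); Sep starts Thu (30d); Oct starts Sat (31d) ✓; Nov starts Tue (30d); Dec starts Thu (31d) ✓.
Five-Saturday months: January, April, July, October, December → 5.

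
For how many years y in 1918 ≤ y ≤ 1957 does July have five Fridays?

17

July has 31 days; it has five Fridays when Friday falls among the first (month-length − 28) days — i.e. when July 1 is one of Friday/Thursday/Wednesday.
July 1 by year: 1918:Mon 1919:Tue 1920:Thu✓ 1921:Fri✓ 1922:Sat 1923:Sun 1924:Tue 1925:Wed✓ 1926:Thu✓ 1927:Fri✓ 1928:Sun 1929:Mon 1930:Tue 1931:Wed✓ 1932:Fri✓ …(10 more)… 1943:Thu✓ 1944:Sat 1945:Sun 1946:Mon 1947:Tue 1948:Thu✓ 1949:Fri✓ 1950:Sat 1951:Sun 1952:Tue 1953:Wed✓ 1954:Thu✓ 1955:Fri✓ 1956:Sun 1957:Mon
Years with five Fridays: 1920, 1921, 1925, 1926, 1927, 1931, 1932, 1936, 1937, 1938, 1942, 1943, 1948, 1949, 1953, 1954, 1955 → 17.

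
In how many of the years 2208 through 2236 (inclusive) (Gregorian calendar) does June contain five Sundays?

June has 30 days; it has five Sundays when Sunday falls among the first (month-length − 28) days — i.e. when June 1 is one of Sunday/Saturday.
June 1 by year: 2208:Wed 2209:Thu 2210:Fri 2211:Sat✓ 2212:Mon 2213:Tue 2214:Wed 2215:Thu 2216:Sat✓ 2217:Sun✓ 2218:Mon 2219:Tue 2220:Thu 2221:Fri 2222:Sat✓ 2223:Sun✓ 2224:Tue 2225:Wed 2226:Thu 2227:Fri 2228:Sun✓ 2229:Mon 2230:Tue 2231:Wed 2232:Fri 2233:Sat✓ 2234:Sun✓ 2235:Mon 2236:Wed
Years with five Sundays: 2211, 2216, 2217, 2222, 2223, 2228, 2233, 2234 → 8.

8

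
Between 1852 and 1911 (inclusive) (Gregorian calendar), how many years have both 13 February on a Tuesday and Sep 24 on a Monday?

Check each year's weekday for 13 February and Sep 24:
  1852: Fri/Fri  1853: Sun/Sat  1854: Mon/Sun  1855: Tue/Mon ✓  1856: Wed/Wed  1857: Fri/Thu  1858: Sat/Fri  1859: Sun/Sat  1860: Mon/Mon  1861: Wed/Tue  1862: Thu/Wed  1863: Fri/Thu  1864: Sat/Sat  1865: Mon/Sun  …(32 more)…  1898: Sun/Sat  1899: Mon/Sun  1900: Tue/Mon ✓  1901: Wed/Tue  1902: Thu/Wed  1903: Fri/Thu  1904: Sat/Sat  1905: Mon/Sun  1906: Tue/Mon ✓  1907: Wed/Tue  1908: Thu/Thu  1909: Sat/Fri  1910: Sun/Sat  1911: Mon/Sun
Both conditions hold in: 1855, 1866, 1877, 1883, 1894, 1900, 1906 — 7.

7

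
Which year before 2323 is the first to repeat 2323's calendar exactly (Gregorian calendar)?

Two years share a calendar iff Jan 1 falls on the same weekday and both are leap or both are common. 2323: Jan 1 is Monday, common year.
2322: Jan 1 Sunday, common
2321: Jan 1 Saturday, common
2320: Jan 1 Thursday, leap
2319: Jan 1 Wednesday, common
2318: Jan 1 Tuesday, common
2317: Jan 1 Monday, common
2317 matches on both conditions.

2317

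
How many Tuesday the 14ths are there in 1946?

Check the 14th of each month of 1946: Jan 14: Mon, Feb 14: Thu, Mar 14: Thu, Apr 14: Sun, May 14: Tue, Jun 14: Fri, Jul 14: Sun, Aug 14: Wed, Sep 14: Sat, Oct 14: Mon, Nov 14: Thu, Dec 14: Sat.
Tuesday occurs in May — 1 month.

1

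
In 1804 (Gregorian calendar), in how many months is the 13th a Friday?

Check the 13th of each month of 1804: Jan 13: Fri, Feb 13: Mon, Mar 13: Tue, Apr 13: Fri, May 13: Sun, Jun 13: Wed, Jul 13: Fri, Aug 13: Mon, Sep 13: Thu, Oct 13: Sat, Nov 13: Tue, Dec 13: Thu.
Friday occurs in January, April, July — 3 months.

3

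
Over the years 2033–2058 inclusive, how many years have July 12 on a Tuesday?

4

Track July 12's weekday year by year (advancing +1, or +2 across a Feb 29):
  2033: Tue ✓  2034: Wed (+1)  2035: Thu (+1)  2036: Sat (+2)  2037: Sun (+1)
  2038: Mon (+1)  2039: Tue (+1) ✓  2040: Thu (+2)  2041: Fri (+1)  2042: Sat (+1)
  2043: Sun (+1)  2044: Tue (+2) ✓  2045: Wed (+1)  2046: Thu (+1)  2047: Fri (+1)
  2048: Sun (+2)  2049: Mon (+1)  2050: Tue (+1) ✓  2051: Wed (+1)  2052: Fri (+2)
  2053: Sat (+1)  2054: Sun (+1)  2055: Mon (+1)  2056: Wed (+2)  2057: Thu (+1)
  2058: Fri (+1)
Tuesday years: 2033, 2039, 2044, 2050 — 4 in total.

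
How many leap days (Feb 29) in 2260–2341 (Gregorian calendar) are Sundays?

Leap years in 2260–2341: 20 of them.
Feb 29 weekday advances by 5 (mod 7) from one leap year to the next four years later (or differs when a century non-leap intervenes).
Leap-day weekdays: 2260:Wed 2264:Mon 2268:Sat 2272:Thu 2276:Tue 2280:Sun✓ 2284:Fri 2288:Wed 2292:Mon 2296:Sat 2304:Mon 2308:Sat 2312:Thu 2316:Tue 2320:Sun✓ 2324:Fri 2328:Wed 2332:Mon 2336:Sat 2340:Thu
Sunday: 2280, 2320 → 2.

2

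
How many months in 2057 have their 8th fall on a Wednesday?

1

Check the 8th of each month of 2057: Jan 8: Mon, Feb 8: Thu, Mar 8: Thu, Apr 8: Sun, May 8: Tue, Jun 8: Fri, Jul 8: Sun, Aug 8: Wed, Sep 8: Sat, Oct 8: Mon, Nov 8: Thu, Dec 8: Sat.
Wednesday occurs in August — 1 month.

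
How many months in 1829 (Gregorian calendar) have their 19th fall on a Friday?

1

Check the 19th of each month of 1829: Jan 19: Mon, Feb 19: Thu, Mar 19: Thu, Apr 19: Sun, May 19: Tue, Jun 19: Fri, Jul 19: Sun, Aug 19: Wed, Sep 19: Sat, Oct 19: Mon, Nov 19: Thu, Dec 19: Sat.
Friday occurs in June — 1 month.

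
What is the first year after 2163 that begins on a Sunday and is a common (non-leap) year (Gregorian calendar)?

2169

Jan 1 advances by 2 weekdays after a leap year and by 1 after a common year.
2163: Jan 1 is Saturday.
2164: Sunday (leap)
2165: Tuesday
2166: Wednesday
2167: Thursday
2168: Friday (leap)
2169: Sunday
2169 begins on a Sunday and is a common year.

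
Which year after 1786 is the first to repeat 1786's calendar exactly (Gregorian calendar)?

1797

Two years share a calendar iff Jan 1 falls on the same weekday and both are leap or both are common. 1786: Jan 1 is Sunday, common year.
1787: Jan 1 Monday, common
1788: Jan 1 Tuesday, leap
1789: Jan 1 Thursday, common
1790: Jan 1 Friday, common
1791: Jan 1 Saturday, common
1792: Jan 1 Sunday, leap
1793: Jan 1 Tuesday, common
1794: Jan 1 Wednesday, common
1795: Jan 1 Thursday, common
1796: Jan 1 Friday, leap
1797: Jan 1 Sunday, common
1797 matches on both conditions.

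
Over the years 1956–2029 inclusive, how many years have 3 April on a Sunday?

Track 3 April's weekday year by year (advancing +1, or +2 across a Feb 29):
  1956: Tue  1957: Wed (+1)  1958: Thu (+1)  1959: Fri (+1)  1960: Sun (+2) ✓
  1961: Mon (+1)  1962: Tue (+1)  1963: Wed (+1)  1964: Fri (+2)  1965: Sat (+1)
  1966: Sun (+1) ✓  1967: Mon (+1)  1968: Wed (+2)  1969: Thu (+1)  … (46 more years) …
  2016: Sun (+2) ✓  2017: Mon (+1)  2018: Tue (+1)  2019: Wed (+1)  2020: Fri (+2)
  2021: Sat (+1)  2022: Sun (+1) ✓  2023: Mon (+1)  2024: Wed (+2)  2025: Thu (+1)
  2026: Fri (+1)  2027: Sat (+1)  2028: Mon (+2)  2029: Tue (+1)
Sunday years: 1960, 1966, 1977, 1983, 1988, 1994, 2005, 2011, 2016, 2022 — 10 in total.

10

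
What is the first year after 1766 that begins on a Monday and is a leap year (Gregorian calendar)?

Jan 1 advances by 2 weekdays after a leap year and by 1 after a common year.
1766: Jan 1 is Wednesday.
1767: Thursday
1768: Friday (leap)
1769: Sunday
1770: Monday
1771: Tuesday
1772: Wednesday (leap)
1773: Friday
1774: Saturday
1775: Sunday
1776: Monday (leap)
1776 begins on a Monday and is a leap year.

1776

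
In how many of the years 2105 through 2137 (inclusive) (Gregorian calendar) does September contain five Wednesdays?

10

September has 30 days; it has five Wednesdays when Wednesday falls among the first (month-length − 28) days — i.e. when September 1 is one of Wednesday/Tuesday.
September 1 by year: 2105:Tue✓ 2106:Wed✓ 2107:Thu 2108:Sat 2109:Sun 2110:Mon 2111:Tue✓ 2112:Thu 2113:Fri 2114:Sat 2115:Sun 2116:Tue✓ 2117:Wed✓ 2118:Thu 2119:Fri …(3 more)… 2123:Wed✓ 2124:Fri 2125:Sat 2126:Sun 2127:Mon 2128:Wed✓ 2129:Thu 2130:Fri 2131:Sat 2132:Mon 2133:Tue✓ 2134:Wed✓ 2135:Thu 2136:Sat 2137:Sun
Years with five Wednesdays: 2105, 2106, 2111, 2116, 2117, 2122, 2123, 2128, 2133, 2134 → 10.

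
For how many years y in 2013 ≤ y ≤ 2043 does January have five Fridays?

14

January has 31 days; it has five Fridays when Friday falls among the first (month-length − 28) days — i.e. when January 1 is one of Friday/Thursday/Wednesday.
January 1 by year: 2013:Tue 2014:Wed✓ 2015:Thu✓ 2016:Fri✓ 2017:Sun 2018:Mon 2019:Tue 2020:Wed✓ 2021:Fri✓ 2022:Sat 2023:Sun 2024:Mon 2025:Wed✓ 2026:Thu✓ 2027:Fri✓ 2028:Sat 2029:Mon 2030:Tue 2031:Wed✓ 2032:Thu✓ 2033:Sat 2034:Sun 2035:Mon 2036:Tue 2037:Thu✓ 2038:Fri✓ 2039:Sat 2040:Sun 2041:Tue 2042:Wed✓ 2043:Thu✓
Years with five Fridays: 2014, 2015, 2016, 2020, 2021, 2025, 2026, 2027, 2031, 2032, 2037, 2038, 2042, 2043 → 14.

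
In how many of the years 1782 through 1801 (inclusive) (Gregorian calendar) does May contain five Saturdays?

May has 31 days; it has five Saturdays when Saturday falls among the first (month-length − 28) days — i.e. when May 1 is one of Saturday/Friday/Thursday.
May 1 by year: 1782:Wed 1783:Thu✓ 1784:Sat✓ 1785:Sun 1786:Mon 1787:Tue 1788:Thu✓ 1789:Fri✓ 1790:Sat✓ 1791:Sun 1792:Tue 1793:Wed 1794:Thu✓ 1795:Fri✓ 1796:Sun 1797:Mon 1798:Tue 1799:Wed 1800:Thu✓ 1801:Fri✓
Years with five Saturdays: 1783, 1784, 1788, 1789, 1790, 1794, 1795, 1800, 1801 → 9.

9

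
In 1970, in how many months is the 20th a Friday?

Check the 20th of each month of 1970: Jan 20: Tue, Feb 20: Fri, Mar 20: Fri, Apr 20: Mon, May 20: Wed, Jun 20: Sat, Jul 20: Mon, Aug 20: Thu, Sep 20: Sun, Oct 20: Tue, Nov 20: Fri, Dec 20: Sun.
Friday occurs in February, March, November — 3 months.

3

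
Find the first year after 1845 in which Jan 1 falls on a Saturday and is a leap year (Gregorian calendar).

1848

Jan 1 advances by 2 weekdays after a leap year and by 1 after a common year.
1845: Jan 1 is Wednesday.
1846: Thursday
1847: Friday
1848: Saturday (leap)
1848 begins on a Saturday and is a leap year.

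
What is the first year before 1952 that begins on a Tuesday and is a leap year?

Jan 1 advances by 2 weekdays after a leap year and by 1 after a common year.
1952: Jan 1 is Tuesday (leap).
1951: Monday
1950: Sunday
1949: Saturday
1948: Thursday (leap)
1947: Wednesday
1946: Tuesday
1945: Monday
1944: Saturday (leap)
1943: Friday
1942: Thursday
1941: Wednesday
1940: Monday (leap)
1939: Sunday
1938: Saturday
1937: Friday
1936: Wednesday (leap)
1935: Tuesday
1934: Monday
1933: Sunday
1932: Friday (leap)
1931: Thursday
1930: Wednesday
1929: Tuesday
1928: Sunday (leap)
1927: Saturday
1926: Friday
1925: Thursday
1924: Tuesday (leap)
1924 begins on a Tuesday and is a leap year.

1924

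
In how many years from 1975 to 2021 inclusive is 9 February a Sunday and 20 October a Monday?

Check each year's weekday for 9 February and 20 October:
  1975: Sun/Mon ✓  1976: Mon/Wed  1977: Wed/Thu  1978: Thu/Fri  1979: Fri/Sat  1980: Sat/Mon  1981: Mon/Tue  1982: Tue/Wed  1983: Wed/Thu  1984: Thu/Sat  1985: Sat/Sun  1986: Sun/Mon ✓  1987: Mon/Tue  1988: Tue/Thu  …(19 more)…  2008: Sat/Mon  2009: Mon/Tue  2010: Tue/Wed  2011: Wed/Thu  2012: Thu/Sat  2013: Sat/Sun  2014: Sun/Mon ✓  2015: Mon/Tue  2016: Tue/Thu  2017: Thu/Fri  2018: Fri/Sat  2019: Sat/Sun  2020: Sun/Tue  2021: Tue/Wed
Both conditions hold in: 1975, 1986, 1997, 2003, 2014 — 5.

5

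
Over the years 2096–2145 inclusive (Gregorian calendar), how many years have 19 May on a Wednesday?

7

Track 19 May's weekday year by year (advancing +1, or +2 across a Feb 29):
  2096: Sat  2097: Sun (+1)  2098: Mon (+1)  2099: Tue (+1)  2100: Wed (+1) ✓
  2101: Thu (+1)  2102: Fri (+1)  2103: Sat (+1)  2104: Mon (+2)  2105: Tue (+1)
  2106: Wed (+1) ✓  2107: Thu (+1)  2108: Sat (+2)  2109: Sun (+1)  … (22 more years) …
  2132: Mon (+2)  2133: Tue (+1)  2134: Wed (+1) ✓  2135: Thu (+1)  2136: Sat (+2)
  2137: Sun (+1)  2138: Mon (+1)  2139: Tue (+1)  2140: Thu (+2)  2141: Fri (+1)
  2142: Sat (+1)  2143: Sun (+1)  2144: Tue (+2)  2145: Wed (+1) ✓
Wednesday years: 2100, 2106, 2117, 2123, 2128, 2134, 2145 — 7 in total.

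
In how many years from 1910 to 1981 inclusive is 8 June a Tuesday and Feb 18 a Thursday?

Check each year's weekday for 8 June and Feb 18:
  1910: Wed/Fri  1911: Thu/Sat  1912: Sat/Sun  1913: Sun/Tue  1914: Mon/Wed  1915: Tue/Thu ✓  1916: Thu/Fri  1917: Fri/Sun  1918: Sat/Mon  1919: Sun/Tue  1920: Tue/Wed  1921: Wed/Fri  1922: Thu/Sat  1923: Fri/Sun  …(44 more)…  1968: Sat/Sun  1969: Sun/Tue  1970: Mon/Wed  1971: Tue/Thu ✓  1972: Thu/Fri  1973: Fri/Sun  1974: Sat/Mon  1975: Sun/Tue  1976: Tue/Wed  1977: Wed/Fri  1978: Thu/Sat  1979: Fri/Sun  1980: Sun/Mon  1981: Mon/Wed
Both conditions hold in: 1915, 1926, 1937, 1943, 1954, 1965, 1971 — 7.

7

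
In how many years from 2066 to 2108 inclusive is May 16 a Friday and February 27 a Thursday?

Check each year's weekday for May 16 and February 27:
  2066: Sun/Sat  2067: Mon/Sun  2068: Wed/Mon  2069: Thu/Wed  2070: Fri/Thu ✓  2071: Sat/Fri  2072: Mon/Sat  2073: Tue/Mon  2074: Wed/Tue  2075: Thu/Wed  2076: Sat/Thu  2077: Sun/Sat  2078: Mon/Sun  2079: Tue/Mon  …(15 more)…  2095: Mon/Sun  2096: Wed/Mon  2097: Thu/Wed  2098: Fri/Thu ✓  2099: Sat/Fri  2100: Sun/Sat  2101: Mon/Sun  2102: Tue/Mon  2103: Wed/Tue  2104: Fri/Wed  2105: Sat/Fri  2106: Sun/Sat  2107: Mon/Sun  2108: Wed/Mon
Both conditions hold in: 2070, 2081, 2087, 2098 — 4.

4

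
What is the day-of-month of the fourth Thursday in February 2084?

24

February 1, 2084 is a Tuesday, so the first Thursday is the 3rd.
The fourth Thursday is 3 + 21 = 24.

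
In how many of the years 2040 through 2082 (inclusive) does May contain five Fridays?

May has 31 days; it has five Fridays when Friday falls among the first (month-length − 28) days — i.e. when May 1 is one of Friday/Thursday/Wednesday.
May 1 by year: 2040:Tue 2041:Wed✓ 2042:Thu✓ 2043:Fri✓ 2044:Sun 2045:Mon 2046:Tue 2047:Wed✓ 2048:Fri✓ 2049:Sat 2050:Sun 2051:Mon 2052:Wed✓ 2053:Thu✓ 2054:Fri✓ …(13 more)… 2068:Tue 2069:Wed✓ 2070:Thu✓ 2071:Fri✓ 2072:Sun 2073:Mon 2074:Tue 2075:Wed✓ 2076:Fri✓ 2077:Sat 2078:Sun 2079:Mon 2080:Wed✓ 2081:Thu✓ 2082:Fri✓
Years with five Fridays: 2041, 2042, 2043, 2047, 2048, 2052, 2053, 2054, 2058, 2059, 2064, 2065, 2069, 2070, 2071, 2075, 2076, 2080, 2081, 2082 → 20.

20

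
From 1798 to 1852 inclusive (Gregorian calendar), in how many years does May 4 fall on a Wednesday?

7

Track May 4's weekday year by year (advancing +1, or +2 across a Feb 29):
  1798: Fri  1799: Sat (+1)  1800: Sun (+1)  1801: Mon (+1)  1802: Tue (+1)
  1803: Wed (+1) ✓  1804: Fri (+2)  1805: Sat (+1)  1806: Sun (+1)  1807: Mon (+1)
  1808: Wed (+2) ✓  1809: Thu (+1)  1810: Fri (+1)  1811: Sat (+1)  … (27 more years) …
  1839: Sat (+1)  1840: Mon (+2)  1841: Tue (+1)  1842: Wed (+1) ✓  1843: Thu (+1)
  1844: Sat (+2)  1845: Sun (+1)  1846: Mon (+1)  1847: Tue (+1)  1848: Thu (+2)
  1849: Fri (+1)  1850: Sat (+1)  1851: Sun (+1)  1852: Tue (+2)
Wednesday years: 1803, 1808, 1814, 1825, 1831, 1836, 1842 — 7 in total.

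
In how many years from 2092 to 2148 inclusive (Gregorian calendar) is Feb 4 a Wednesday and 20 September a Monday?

Check each year's weekday for Feb 4 and 20 September:
  2092: Mon/Sat  2093: Wed/Sun  2094: Thu/Mon  2095: Fri/Tue  2096: Sat/Thu  2097: Mon/Fri  2098: Tue/Sat  2099: Wed/Sun  2100: Thu/Mon  2101: Fri/Tue  2102: Sat/Wed  2103: Sun/Thu  2104: Mon/Sat  2105: Wed/Sun  …(29 more)…  2135: Fri/Tue  2136: Sat/Thu  2137: Mon/Fri  2138: Tue/Sat  2139: Wed/Sun  2140: Thu/Tue  2141: Sat/Wed  2142: Sun/Thu  2143: Mon/Fri  2144: Tue/Sun  2145: Thu/Mon  2146: Fri/Tue  2147: Sat/Wed  2148: Sun/Fri
Both conditions hold in: 2128 — 1.

1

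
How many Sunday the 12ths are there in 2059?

Check the 12th of each month of 2059: Jan 12: Sun, Feb 12: Wed, Mar 12: Wed, Apr 12: Sat, May 12: Mon, Jun 12: Thu, Jul 12: Sat, Aug 12: Tue, Sep 12: Fri, Oct 12: Sun, Nov 12: Wed, Dec 12: Fri.
Sunday occurs in January, October — 2 months.

2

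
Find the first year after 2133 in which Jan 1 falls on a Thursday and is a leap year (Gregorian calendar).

Jan 1 advances by 2 weekdays after a leap year and by 1 after a common year.
2133: Jan 1 is Thursday.
2134: Friday
2135: Saturday
2136: Sunday (leap)
2137: Tuesday
2138: Wednesday
2139: Thursday
2140: Friday (leap)
2141: Sunday
2142: Monday
2143: Tuesday
2144: Wednesday (leap)
2145: Friday
2146: Saturday
2147: Sunday
2148: Monday (leap)
2149: Wednesday
2150: Thursday
2151: Friday
2152: Saturday (leap)
2153: Monday
2154: Tuesday
2155: Wednesday
2156: Thursday (leap)
2156 begins on a Thursday and is a leap year.

2156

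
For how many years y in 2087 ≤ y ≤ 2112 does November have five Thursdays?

6

November has 30 days; it has five Thursdays when Thursday falls among the first (month-length − 28) days — i.e. when November 1 is one of Thursday/Wednesday.
November 1 by year: 2087:Sat 2088:Mon 2089:Tue 2090:Wed✓ 2091:Thu✓ 2092:Sat 2093:Sun 2094:Mon 2095:Tue 2096:Thu✓ 2097:Fri 2098:Sat 2099:Sun 2100:Mon 2101:Tue 2102:Wed✓ 2103:Thu✓ 2104:Sat 2105:Sun 2106:Mon 2107:Tue 2108:Thu✓ 2109:Fri 2110:Sat 2111:Sun 2112:Tue
Years with five Thursdays: 2090, 2091, 2096, 2102, 2103, 2108 → 6.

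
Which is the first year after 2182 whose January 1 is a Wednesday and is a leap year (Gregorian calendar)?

2212

Jan 1 advances by 2 weekdays after a leap year and by 1 after a common year.
2182: Jan 1 is Tuesday.
2183: Wednesday
2184: Thursday (leap)
2185: Saturday
2186: Sunday
2187: Monday
2188: Tuesday (leap)
2189: Thursday
2190: Friday
2191: Saturday
2192: Sunday (leap)
2193: Tuesday
2194: Wednesday
2195: Thursday
2196: Friday (leap)
2197: Sunday
2198: Monday
2199: Tuesday
2200: Wednesday
2201: Thursday
2202: Friday
2203: Saturday
2204: Sunday (leap)
2205: Tuesday
2206: Wednesday
2207: Thursday
2208: Friday (leap)
2209: Sunday
2210: Monday
2211: Tuesday
2212: Wednesday (leap)
2212 begins on a Wednesday and is a leap year.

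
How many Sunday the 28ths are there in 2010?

Check the 28th of each month of 2010: Jan 28: Thu, Feb 28: Sun, Mar 28: Sun, Apr 28: Wed, May 28: Fri, Jun 28: Mon, Jul 28: Wed, Aug 28: Sat, Sep 28: Tue, Oct 28: Thu, Nov 28: Sun, Dec 28: Tue.
Sunday occurs in February, March, November — 3 months.

3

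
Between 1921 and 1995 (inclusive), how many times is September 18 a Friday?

11

Track September 18's weekday year by year (advancing +1, or +2 across a Feb 29):
  1921: Sun  1922: Mon (+1)  1923: Tue (+1)  1924: Thu (+2)  1925: Fri (+1) ✓
  1926: Sat (+1)  1927: Sun (+1)  1928: Tue (+2)  1929: Wed (+1)  1930: Thu (+1)
  1931: Fri (+1) ✓  1932: Sun (+2)  1933: Mon (+1)  1934: Tue (+1)  … (47 more years) …
  1982: Sat (+1)  1983: Sun (+1)  1984: Tue (+2)  1985: Wed (+1)  1986: Thu (+1)
  1987: Fri (+1) ✓  1988: Sun (+2)  1989: Mon (+1)  1990: Tue (+1)  1991: Wed (+1)
  1992: Fri (+2) ✓  1993: Sat (+1)  1994: Sun (+1)  1995: Mon (+1)
Friday years: 1925, 1931, 1936, 1942, 1953, 1959, 1964, 1970, 1981, 1987, 1992 — 11 in total.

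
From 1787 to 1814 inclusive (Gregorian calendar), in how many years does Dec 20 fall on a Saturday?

Track Dec 20's weekday year by year (advancing +1, or +2 across a Feb 29):
  1787: Thu  1788: Sat (+2) ✓  1789: Sun (+1)  1790: Mon (+1)  1791: Tue (+1)
  1792: Thu (+2)  1793: Fri (+1)  1794: Sat (+1) ✓  1795: Sun (+1)  1796: Tue (+2)
  1797: Wed (+1)  1798: Thu (+1)  1799: Fri (+1)  1800: Sat (+1) ✓  1801: Sun (+1)
  1802: Mon (+1)  1803: Tue (+1)  1804: Thu (+2)  1805: Fri (+1)  1806: Sat (+1) ✓
  1807: Sun (+1)  1808: Tue (+2)  1809: Wed (+1)  1810: Thu (+1)  1811: Fri (+1)
  1812: Sun (+2)  1813: Mon (+1)  1814: Tue (+1)
Saturday years: 1788, 1794, 1800, 1806 — 4 in total.

4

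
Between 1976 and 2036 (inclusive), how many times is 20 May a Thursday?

9

Track 20 May's weekday year by year (advancing +1, or +2 across a Feb 29):
  1976: Thu ✓  1977: Fri (+1)  1978: Sat (+1)  1979: Sun (+1)  1980: Tue (+2)
  1981: Wed (+1)  1982: Thu (+1) ✓  1983: Fri (+1)  1984: Sun (+2)  1985: Mon (+1)
  1986: Tue (+1)  1987: Wed (+1)  1988: Fri (+2)  1989: Sat (+1)  … (33 more years) …
  2023: Sat (+1)  2024: Mon (+2)  2025: Tue (+1)  2026: Wed (+1)  2027: Thu (+1) ✓
  2028: Sat (+2)  2029: Sun (+1)  2030: Mon (+1)  2031: Tue (+1)  2032: Thu (+2) ✓
  2033: Fri (+1)  2034: Sat (+1)  2035: Sun (+1)  2036: Tue (+2)
Thursday years: 1976, 1982, 1993, 1999, 2004, 2010, 2021, 2027, 2032 — 9 in total.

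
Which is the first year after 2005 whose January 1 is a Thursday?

2009

Jan 1 advances by 2 weekdays after a leap year and by 1 after a common year.
2005: Jan 1 is Saturday.
2006: Sunday
2007: Monday
2008: Tuesday (leap)
2009: Thursday
2009 begins on a Thursday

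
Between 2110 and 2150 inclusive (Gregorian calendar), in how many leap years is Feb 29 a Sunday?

Leap years in 2110–2150: 10 of them.
Feb 29 weekday advances by 5 (mod 7) from one leap year to the next four years later (or differs when a century non-leap intervenes).
Leap-day weekdays: 2112:Mon 2116:Sat 2120:Thu 2124:Tue 2128:Sun✓ 2132:Fri 2136:Wed 2140:Mon 2144:Sat 2148:Thu
Sunday: 2128 → 1.

1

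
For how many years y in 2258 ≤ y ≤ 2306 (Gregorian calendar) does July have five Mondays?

July has 31 days; it has five Mondays when Monday falls among the first (month-length − 28) days — i.e. when July 1 is one of Monday/Sunday/Saturday.
July 1 by year: 2258:Thu 2259:Fri 2260:Sun✓ 2261:Mon✓ 2262:Tue 2263:Wed 2264:Fri 2265:Sat✓ 2266:Sun✓ 2267:Mon✓ 2268:Wed 2269:Thu 2270:Fri 2271:Sat✓ 2272:Mon✓ …(19 more)… 2292:Fri 2293:Sat✓ 2294:Sun✓ 2295:Mon✓ 2296:Wed 2297:Thu 2298:Fri 2299:Sat✓ 2300:Sun✓ 2301:Mon✓ 2302:Tue 2303:Wed 2304:Fri 2305:Sat✓ 2306:Sun✓
Years with five Mondays: 2260, 2261, 2265, 2266, 2267, 2271, 2272, 2276, 2277, 2278, 2282, 2283, 2288, 2289, 2293, 2294, 2295, 2299, 2300, 2301, 2305, 2306 → 22.

22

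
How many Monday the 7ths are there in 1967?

Check the 7th of each month of 1967: Jan 7: Sat, Feb 7: Tue, Mar 7: Tue, Apr 7: Fri, May 7: Sun, Jun 7: Wed, Jul 7: Fri, Aug 7: Mon, Sep 7: Thu, Oct 7: Sat, Nov 7: Tue, Dec 7: Thu.
Monday occurs in August — 1 month.

1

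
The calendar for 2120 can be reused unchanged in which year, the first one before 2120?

2080

Two years share a calendar iff Jan 1 falls on the same weekday and both are leap or both are common. 2120: Jan 1 is Monday, leap year.
2119: Jan 1 Sunday, common
2118: Jan 1 Saturday, common
2117: Jan 1 Friday, common
2116: Jan 1 Wednesday, leap
2115: Jan 1 Tuesday, common
2114: Jan 1 Monday, common
2113: Jan 1 Sunday, common
2112: Jan 1 Friday, leap
2111: Jan 1 Thursday, common
2110: Jan 1 Wednesday, common
2109: Jan 1 Tuesday, common
2108: Jan 1 Sunday, leap
2107: Jan 1 Saturday, common
2106: Jan 1 Friday, common
2105: Jan 1 Thursday, common
2104: Jan 1 Tuesday, leap
2103: Jan 1 Monday, common
2102: Jan 1 Sunday, common
2101: Jan 1 Saturday, common
2100: Jan 1 Friday, common
2099: Jan 1 Thursday, common
2098: Jan 1 Wednesday, common
2097: Jan 1 Tuesday, common
2096: Jan 1 Sunday, leap
2095: Jan 1 Saturday, common
2094: Jan 1 Friday, common
2093: Jan 1 Thursday, common
2092: Jan 1 Tuesday, leap
2091: Jan 1 Monday, common
2090: Jan 1 Sunday, common
2089: Jan 1 Saturday, common
2088: Jan 1 Thursday, leap
2087: Jan 1 Wednesday, common
2086: Jan 1 Tuesday, common
2085: Jan 1 Monday, common
2084: Jan 1 Saturday, leap
2083: Jan 1 Friday, common
2082: Jan 1 Thursday, common
2081: Jan 1 Wednesday, common
2080: Jan 1 Monday, leap
2080 matches on both conditions.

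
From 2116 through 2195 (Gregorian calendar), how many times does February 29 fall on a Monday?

2

Leap years in 2116–2195: 20 of them.
Feb 29 weekday advances by 5 (mod 7) from one leap year to the next four years later (or differs when a century non-leap intervenes).
Leap-day weekdays: 2116:Sat 2120:Thu 2124:Tue 2128:Sun 2132:Fri 2136:Wed 2140:Mon✓ 2144:Sat 2148:Thu 2152:Tue 2156:Sun 2160:Fri 2164:Wed 2168:Mon✓ 2172:Sat 2176:Thu 2180:Tue 2184:Sun 2188:Fri 2192:Wed
Monday: 2140, 2168 → 2.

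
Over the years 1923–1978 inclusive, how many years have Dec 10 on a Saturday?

8

Track Dec 10's weekday year by year (advancing +1, or +2 across a Feb 29):
  1923: Mon  1924: Wed (+2)  1925: Thu (+1)  1926: Fri (+1)  1927: Sat (+1) ✓
  1928: Mon (+2)  1929: Tue (+1)  1930: Wed (+1)  1931: Thu (+1)  1932: Sat (+2) ✓
  1933: Sun (+1)  1934: Mon (+1)  1935: Tue (+1)  1936: Thu (+2)  … (28 more years) …
  1965: Fri (+1)  1966: Sat (+1) ✓  1967: Sun (+1)  1968: Tue (+2)  1969: Wed (+1)
  1970: Thu (+1)  1971: Fri (+1)  1972: Sun (+2)  1973: Mon (+1)  1974: Tue (+1)
  1975: Wed (+1)  1976: Fri (+2)  1977: Sat (+1) ✓  1978: Sun (+1)
Saturday years: 1927, 1932, 1938, 1949, 1955, 1960, 1966, 1977 — 8 in total.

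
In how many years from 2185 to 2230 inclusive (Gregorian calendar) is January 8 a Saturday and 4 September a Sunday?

5

Check each year's weekday for January 8 and 4 September:
  2185: Sat/Sun ✓  2186: Sun/Mon  2187: Mon/Tue  2188: Tue/Thu  2189: Thu/Fri  2190: Fri/Sat  2191: Sat/Sun ✓  2192: Sun/Tue  2193: Tue/Wed  2194: Wed/Thu  2195: Thu/Fri  2196: Fri/Sun  2197: Sun/Mon  2198: Mon/Tue  …(18 more)…  2217: Wed/Thu  2218: Thu/Fri  2219: Fri/Sat  2220: Sat/Mon  2221: Mon/Tue  2222: Tue/Wed  2223: Wed/Thu  2224: Thu/Sat  2225: Sat/Sun ✓  2226: Sun/Mon  2227: Mon/Tue  2228: Tue/Thu  2229: Thu/Fri  2230: Fri/Sat
Both conditions hold in: 2185, 2191, 2203, 2214, 2225 — 5.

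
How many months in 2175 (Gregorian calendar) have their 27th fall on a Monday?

3

Check the 27th of each month of 2175: Jan 27: Fri, Feb 27: Mon, Mar 27: Mon, Apr 27: Thu, May 27: Sat, Jun 27: Tue, Jul 27: Thu, Aug 27: Sun, Sep 27: Wed, Oct 27: Fri, Nov 27: Mon, Dec 27: Wed.
Monday occurs in February, March, November — 3 months.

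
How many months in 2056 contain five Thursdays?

A month of length L has five Thursdays iff its first Thursday is on day ≤ L−28 (so day 1–3 in a 31-day month, 1–2 in a 30-day month, day 1 in a leap February).
Checking each month of 2056: Jan starts Sat (31d); Feb starts Tue (29d); Mar starts Wed (31d) ✓; Apr starts Sat (30d); May starts Mon (31d); Jun starts Thu (30d) ✓; Jul starts Sat (31d); Aug starts Tue (31d) ✓; Sep starts Fri (30d); Oct starts Sun (31d); Nov starts Wed (30d) ✓; Dec starts Fri (31d).
Five-Thursday months: March, June, August, November → 4.

4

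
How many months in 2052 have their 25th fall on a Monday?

2

Check the 25th of each month of 2052: Jan 25: Thu, Feb 25: Sun, Mar 25: Mon, Apr 25: Thu, May 25: Sat, Jun 25: Tue, Jul 25: Thu, Aug 25: Sun, Sep 25: Wed, Oct 25: Fri, Nov 25: Mon, Dec 25: Wed.
Monday occurs in March, November — 2 months.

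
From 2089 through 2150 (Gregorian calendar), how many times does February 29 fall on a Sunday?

1

Leap years in 2089–2150: 14 of them.
Feb 29 weekday advances by 5 (mod 7) from one leap year to the next four years later (or differs when a century non-leap intervenes).
Leap-day weekdays: 2092:Fri 2096:Wed 2104:Fri 2108:Wed 2112:Mon 2116:Sat 2120:Thu 2124:Tue 2128:Sun✓ 2132:Fri 2136:Wed 2140:Mon 2144:Sat 2148:Thu
Sunday: 2128 → 1.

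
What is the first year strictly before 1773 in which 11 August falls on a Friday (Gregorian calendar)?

From one year to the next, a fixed date's weekday advances by 1, or by 2 when a Feb 29 lies between the two dates.
1773: August 11 is Wednesday.
1772: Tuesday (−1)
1771: Sunday (−2)
1770: Saturday (−1)
1769: Friday (−1)
11 August falls on a Friday in 1769.

1769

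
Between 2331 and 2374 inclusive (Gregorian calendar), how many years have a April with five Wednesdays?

12

April has 30 days; it has five Wednesdays when Wednesday falls among the first (month-length − 28) days — i.e. when April 1 is one of Wednesday/Tuesday.
April 1 by year: 2331:Wed✓ 2332:Fri 2333:Sat 2334:Sun 2335:Mon 2336:Wed✓ 2337:Thu 2338:Fri 2339:Sat 2340:Mon 2341:Tue✓ 2342:Wed✓ 2343:Thu 2344:Sat 2345:Sun …(14 more)… 2360:Fri 2361:Sat 2362:Sun 2363:Mon 2364:Wed✓ 2365:Thu 2366:Fri 2367:Sat 2368:Mon 2369:Tue✓ 2370:Wed✓ 2371:Thu 2372:Sat 2373:Sun 2374:Mon
Years with five Wednesdays: 2331, 2336, 2341, 2342, 2347, 2352, 2353, 2358, 2359, 2364, 2369, 2370 → 12.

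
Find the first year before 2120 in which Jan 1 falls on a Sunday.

2119

Jan 1 advances by 2 weekdays after a leap year and by 1 after a common year.
2120: Jan 1 is Monday (leap).
2119: Sunday
2119 begins on a Sunday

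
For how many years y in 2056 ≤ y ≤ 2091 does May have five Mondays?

16

May has 31 days; it has five Mondays when Monday falls among the first (month-length − 28) days — i.e. when May 1 is one of Monday/Sunday/Saturday.
May 1 by year: 2056:Mon✓ 2057:Tue 2058:Wed 2059:Thu 2060:Sat✓ 2061:Sun✓ 2062:Mon✓ 2063:Tue 2064:Thu 2065:Fri 2066:Sat✓ 2067:Sun✓ 2068:Tue 2069:Wed 2070:Thu …(6 more)… 2077:Sat✓ 2078:Sun✓ 2079:Mon✓ 2080:Wed 2081:Thu 2082:Fri 2083:Sat✓ 2084:Mon✓ 2085:Tue 2086:Wed 2087:Thu 2088:Sat✓ 2089:Sun✓ 2090:Mon✓ 2091:Tue
Years with five Mondays: 2056, 2060, 2061, 2062, 2066, 2067, 2072, 2073, 2077, 2078, 2079, 2083, 2084, 2088, 2089, 2090 → 16.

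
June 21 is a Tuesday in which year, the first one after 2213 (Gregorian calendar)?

2214

From one year to the next, a fixed date's weekday advances by 1, or by 2 when a Feb 29 lies between the two dates.
2213: June 21 is Monday.
2214: Tuesday (+1)
June 21 falls on a Tuesday in 2214.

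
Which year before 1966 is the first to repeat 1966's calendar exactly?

1955

Two years share a calendar iff Jan 1 falls on the same weekday and both are leap or both are common. 1966: Jan 1 is Saturday, common year.
1965: Jan 1 Friday, common
1964: Jan 1 Wednesday, leap
1963: Jan 1 Tuesday, common
1962: Jan 1 Monday, common
1961: Jan 1 Sunday, common
1960: Jan 1 Friday, leap
1959: Jan 1 Thursday, common
1958: Jan 1 Wednesday, common
1957: Jan 1 Tuesday, common
1956: Jan 1 Sunday, leap
1955: Jan 1 Saturday, common
1955 matches on both conditions.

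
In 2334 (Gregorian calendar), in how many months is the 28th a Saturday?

2

Check the 28th of each month of 2334: Jan 28: Sun, Feb 28: Wed, Mar 28: Wed, Apr 28: Sat, May 28: Mon, Jun 28: Thu, Jul 28: Sat, Aug 28: Tue, Sep 28: Fri, Oct 28: Sun, Nov 28: Wed, Dec 28: Fri.
Saturday occurs in April, July — 2 months.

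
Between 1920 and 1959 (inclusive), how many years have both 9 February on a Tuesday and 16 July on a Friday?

4

Check each year's weekday for 9 February and 16 July:
  1920: Mon/Fri  1921: Wed/Sat  1922: Thu/Sun  1923: Fri/Mon  1924: Sat/Wed  1925: Mon/Thu  1926: Tue/Fri ✓  1927: Wed/Sat  1928: Thu/Mon  1929: Sat/Tue  1930: Sun/Wed  1931: Mon/Thu  1932: Tue/Sat  1933: Thu/Sun  …(12 more)…  1946: Sat/Tue  1947: Sun/Wed  1948: Mon/Fri  1949: Wed/Sat  1950: Thu/Sun  1951: Fri/Mon  1952: Sat/Wed  1953: Mon/Thu  1954: Tue/Fri ✓  1955: Wed/Sat  1956: Thu/Mon  1957: Sat/Tue  1958: Sun/Wed  1959: Mon/Thu
Both conditions hold in: 1926, 1937, 1943, 1954 — 4.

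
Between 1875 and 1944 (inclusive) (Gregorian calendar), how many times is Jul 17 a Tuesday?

10

Track Jul 17's weekday year by year (advancing +1, or +2 across a Feb 29):
  1875: Sat  1876: Mon (+2)  1877: Tue (+1) ✓  1878: Wed (+1)  1879: Thu (+1)
  1880: Sat (+2)  1881: Sun (+1)  1882: Mon (+1)  1883: Tue (+1) ✓  1884: Thu (+2)
  1885: Fri (+1)  1886: Sat (+1)  1887: Sun (+1)  1888: Tue (+2) ✓  … (42 more years) …
  1931: Fri (+1)  1932: Sun (+2)  1933: Mon (+1)  1934: Tue (+1) ✓  1935: Wed (+1)
  1936: Fri (+2)  1937: Sat (+1)  1938: Sun (+1)  1939: Mon (+1)  1940: Wed (+2)
  1941: Thu (+1)  1942: Fri (+1)  1943: Sat (+1)  1944: Mon (+2)
Tuesday years: 1877, 1883, 1888, 1894, 1900, 1906, 1917, 1923, 1928, 1934 — 10 in total.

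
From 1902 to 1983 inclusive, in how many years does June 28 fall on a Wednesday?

Track June 28's weekday year by year (advancing +1, or +2 across a Feb 29):
  1902: Sat  1903: Sun (+1)  1904: Tue (+2)  1905: Wed (+1) ✓  1906: Thu (+1)
  1907: Fri (+1)  1908: Sun (+2)  1909: Mon (+1)  1910: Tue (+1)  1911: Wed (+1) ✓
  1912: Fri (+2)  1913: Sat (+1)  1914: Sun (+1)  1915: Mon (+1)  … (54 more years) …
  1970: Sun (+1)  1971: Mon (+1)  1972: Wed (+2) ✓  1973: Thu (+1)  1974: Fri (+1)
  1975: Sat (+1)  1976: Mon (+2)  1977: Tue (+1)  1978: Wed (+1) ✓  1979: Thu (+1)
  1980: Sat (+2)  1981: Sun (+1)  1982: Mon (+1)  1983: Tue (+1)
Wednesday years: 1905, 1911, 1916, 1922, 1933, 1939, 1944, 1950, 1961, 1967, 1972, 1978 — 12 in total.

12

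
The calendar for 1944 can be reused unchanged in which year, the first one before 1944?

Two years share a calendar iff Jan 1 falls on the same weekday and both are leap or both are common. 1944: Jan 1 is Saturday, leap year.
1943: Jan 1 Friday, common
1942: Jan 1 Thursday, common
1941: Jan 1 Wednesday, common
1940: Jan 1 Monday, leap
1939: Jan 1 Sunday, common
1938: Jan 1 Saturday, common
1937: Jan 1 Friday, common
1936: Jan 1 Wednesday, leap
1935: Jan 1 Tuesday, common
1934: Jan 1 Monday, common
1933: Jan 1 Sunday, common
1932: Jan 1 Friday, leap
1931: Jan 1 Thursday, common
1930: Jan 1 Wednesday, common
1929: Jan 1 Tuesday, common
1928: Jan 1 Sunday, leap
1927: Jan 1 Saturday, common
1926: Jan 1 Friday, common
1925: Jan 1 Thursday, common
1924: Jan 1 Tuesday, leap
1923: Jan 1 Monday, common
1922: Jan 1 Sunday, common
1921: Jan 1 Saturday, common
1920: Jan 1 Thursday, leap
1919: Jan 1 Wednesday, common
1918: Jan 1 Tuesday, common
1917: Jan 1 Monday, common
1916: Jan 1 Saturday, leap
1916 matches on both conditions.

1916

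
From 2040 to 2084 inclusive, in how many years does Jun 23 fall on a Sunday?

Track Jun 23's weekday year by year (advancing +1, or +2 across a Feb 29):
  2040: Sat  2041: Sun (+1) ✓  2042: Mon (+1)  2043: Tue (+1)  2044: Thu (+2)
  2045: Fri (+1)  2046: Sat (+1)  2047: Sun (+1) ✓  2048: Tue (+2)  2049: Wed (+1)
  2050: Thu (+1)  2051: Fri (+1)  2052: Sun (+2) ✓  2053: Mon (+1)  … (17 more years) …
  2071: Tue (+1)  2072: Thu (+2)  2073: Fri (+1)  2074: Sat (+1)  2075: Sun (+1) ✓
  2076: Tue (+2)  2077: Wed (+1)  2078: Thu (+1)  2079: Fri (+1)  2080: Sun (+2) ✓
  2081: Mon (+1)  2082: Tue (+1)  2083: Wed (+1)  2084: Fri (+2)
Sunday years: 2041, 2047, 2052, 2058, 2069, 2075, 2080 — 7 in total.

7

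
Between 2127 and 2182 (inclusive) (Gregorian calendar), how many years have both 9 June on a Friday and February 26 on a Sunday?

Check each year's weekday for 9 June and February 26:
  2127: Mon/Wed  2128: Wed/Thu  2129: Thu/Sat  2130: Fri/Sun ✓  2131: Sat/Mon  2132: Mon/Tue  2133: Tue/Thu  2134: Wed/Fri  2135: Thu/Sat  2136: Sat/Sun  2137: Sun/Tue  2138: Mon/Wed  2139: Tue/Thu  2140: Thu/Fri  …(28 more)…  2169: Fri/Sun ✓  2170: Sat/Mon  2171: Sun/Tue  2172: Tue/Wed  2173: Wed/Fri  2174: Thu/Sat  2175: Fri/Sun ✓  2176: Sun/Mon  2177: Mon/Wed  2178: Tue/Thu  2179: Wed/Fri  2180: Fri/Sat  2181: Sat/Mon  2182: Sun/Tue
Both conditions hold in: 2130, 2141, 2147, 2158, 2169, 2175 — 6.

6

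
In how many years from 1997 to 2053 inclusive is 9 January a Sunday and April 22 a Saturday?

Check each year's weekday for 9 January and April 22:
  1997: Thu/Tue  1998: Fri/Wed  1999: Sat/Thu  2000: Sun/Sat ✓  2001: Tue/Sun  2002: Wed/Mon  2003: Thu/Tue  2004: Fri/Thu  2005: Sun/Fri  2006: Mon/Sat  2007: Tue/Sun  2008: Wed/Tue  2009: Fri/Wed  2010: Sat/Thu  …(29 more)…  2040: Mon/Sun  2041: Wed/Mon  2042: Thu/Tue  2043: Fri/Wed  2044: Sat/Fri  2045: Mon/Sat  2046: Tue/Sun  2047: Wed/Mon  2048: Thu/Wed  2049: Sat/Thu  2050: Sun/Fri  2051: Mon/Sat  2052: Tue/Mon  2053: Thu/Tue
Both conditions hold in: 2000, 2028 — 2.

2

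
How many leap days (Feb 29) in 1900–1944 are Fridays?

Leap years in 1900–1944: 11 of them.
Feb 29 weekday advances by 5 (mod 7) from one leap year to the next four years later (or differs when a century non-leap intervenes).
Leap-day weekdays: 1904:Mon 1908:Sat 1912:Thu 1916:Tue 1920:Sun 1924:Fri✓ 1928:Wed 1932:Mon 1936:Sat 1940:Thu 1944:Tue
Friday: 1924 → 1.

1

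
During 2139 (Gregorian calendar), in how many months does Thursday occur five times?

5

A month of length L has five Thursdays iff its first Thursday is on day ≤ L−28 (so day 1–3 in a 31-day month, 1–2 in a 30-day month, day 1 in a leap February).
Checking each month of 2139: Jan starts Thu (31d) ✓; Feb starts Sun (28d); Mar starts Sun (31d); Apr starts Wed (30d) ✓; May starts Fri (31d); Jun starts Mon (30d); Jul starts Wed (31d) ✓; Aug starts Sat (31d); Sep starts Tue (30d); Oct starts Thu (31d) ✓; Nov starts Sun (30d); Dec starts Tue (31d) ✓.
Five-Thursday months: January, April, July, October, December → 5.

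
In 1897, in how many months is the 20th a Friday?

1

Check the 20th of each month of 1897: Jan 20: Wed, Feb 20: Sat, Mar 20: Sat, Apr 20: Tue, May 20: Thu, Jun 20: Sun, Jul 20: Tue, Aug 20: Fri, Sep 20: Mon, Oct 20: Wed, Nov 20: Sat, Dec 20: Mon.
Friday occurs in August — 1 month.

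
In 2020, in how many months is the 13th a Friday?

Check the 13th of each month of 2020: Jan 13: Mon, Feb 13: Thu, Mar 13: Fri, Apr 13: Mon, May 13: Wed, Jun 13: Sat, Jul 13: Mon, Aug 13: Thu, Sep 13: Sun, Oct 13: Tue, Nov 13: Fri, Dec 13: Sun.
Friday occurs in March, November — 2 months.

2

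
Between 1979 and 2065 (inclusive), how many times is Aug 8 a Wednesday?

Track Aug 8's weekday year by year (advancing +1, or +2 across a Feb 29):
  1979: Wed ✓  1980: Fri (+2)  1981: Sat (+1)  1982: Sun (+1)  1983: Mon (+1)
  1984: Wed (+2) ✓  1985: Thu (+1)  1986: Fri (+1)  1987: Sat (+1)  1988: Mon (+2)
  1989: Tue (+1)  1990: Wed (+1) ✓  1991: Thu (+1)  1992: Sat (+2)  … (59 more years) …
  2052: Thu (+2)  2053: Fri (+1)  2054: Sat (+1)  2055: Sun (+1)  2056: Tue (+2)
  2057: Wed (+1) ✓  2058: Thu (+1)  2059: Fri (+1)  2060: Sun (+2)  2061: Mon (+1)
  2062: Tue (+1)  2063: Wed (+1) ✓  2064: Fri (+2)  2065: Sat (+1)
Wednesday years: 1979, 1984, 1990, 2001, 2007, 2012, 2018, 2029, 2035, 2040, 2046, 2057, 2063 — 13 in total.

13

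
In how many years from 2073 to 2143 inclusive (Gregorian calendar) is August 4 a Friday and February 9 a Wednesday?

2

Check each year's weekday for August 4 and February 9:
  2073: Fri/Thu  2074: Sat/Fri  2075: Sun/Sat  2076: Tue/Sun  2077: Wed/Tue  2078: Thu/Wed  2079: Fri/Thu  2080: Sun/Fri  2081: Mon/Sun  2082: Tue/Mon  2083: Wed/Tue  2084: Fri/Wed ✓  2085: Sat/Fri  2086: Sun/Sat  …(43 more)…  2130: Fri/Thu  2131: Sat/Fri  2132: Mon/Sat  2133: Tue/Mon  2134: Wed/Tue  2135: Thu/Wed  2136: Sat/Thu  2137: Sun/Sat  2138: Mon/Sun  2139: Tue/Mon  2140: Thu/Tue  2141: Fri/Thu  2142: Sat/Fri  2143: Sun/Sat
Both conditions hold in: 2084, 2124 — 2.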